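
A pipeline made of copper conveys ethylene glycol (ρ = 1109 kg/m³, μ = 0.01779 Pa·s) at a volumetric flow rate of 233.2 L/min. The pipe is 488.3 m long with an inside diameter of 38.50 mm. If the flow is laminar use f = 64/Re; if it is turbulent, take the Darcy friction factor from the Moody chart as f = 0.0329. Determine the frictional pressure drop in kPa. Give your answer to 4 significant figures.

ΔP ≈ 2579 kPa

Q = 233.2 L/min = 233.2/60000 = 0.003887 m³/s.
Cross-sectional area A = πD²/4 = π(0.0385)²/4 = 0.001164 m²; mean velocity V = Q/A = 0.003887/0.001164 = 3.339 m/s.
Reynolds number Re = ρVD/μ = 1109 · 3.339 · 0.0385 / 0.0178 = 8013.
Re > 4000 → turbulent; use the Moody-chart value f = 0.0329.
Darcy-Weisbach: ΔP = f(L/D)(ρV²/2) = 0.0329·(488.3/0.0385)·(1109·3.339²/2) = 0.0329·1.268e+04·6181 = 2.579e+06 Pa.
ΔP = 2.579e+06 Pa = 2579 kPa.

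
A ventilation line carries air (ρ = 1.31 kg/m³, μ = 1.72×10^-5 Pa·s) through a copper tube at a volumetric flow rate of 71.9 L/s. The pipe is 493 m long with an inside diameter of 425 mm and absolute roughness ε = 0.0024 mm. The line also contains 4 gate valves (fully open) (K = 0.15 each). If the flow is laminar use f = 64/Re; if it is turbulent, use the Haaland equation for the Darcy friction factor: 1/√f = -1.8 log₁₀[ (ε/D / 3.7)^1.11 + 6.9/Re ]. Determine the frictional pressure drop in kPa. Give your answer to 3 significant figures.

ΔP ≈ 0.00539 kPa

Q = 71.9 L/s = 71.9/1000 = 0.0719 m³/s.
Cross-sectional area A = πD²/4 = π(0.425)²/4 = 0.1419 m²; mean velocity V = Q/A = 0.0719/0.1419 = 0.5068 m/s.
Reynolds number Re = ρVD/μ = 1.31 · 0.5068 · 0.425 / 1.72e-05 = 1.641e+04.
Re > 4000 → turbulent. Relative roughness ε/D = 2.4e-06/0.425 = 5.65e-06. Haaland: 1/√f = -1.8 log₁₀[(5.65e-06/3.7)^1.11 + 6.9/1.641e+04] = -1.8 log₁₀[3.5e-07 + 0.000421] = 6.076, so f = 0.02708.
Total minor-loss coefficient ΣK = 4·0.15 = 0.6.
ΔP = [f·L/D + ΣK]·(ρV²/2) = [0.02708·493/0.425 + 0.6]·(1.31·0.5068²/2) = [31.42 + 0.6]·0.1683 = 5.387 Pa.
ΔP = 5.387 Pa = 0.00539 kPa.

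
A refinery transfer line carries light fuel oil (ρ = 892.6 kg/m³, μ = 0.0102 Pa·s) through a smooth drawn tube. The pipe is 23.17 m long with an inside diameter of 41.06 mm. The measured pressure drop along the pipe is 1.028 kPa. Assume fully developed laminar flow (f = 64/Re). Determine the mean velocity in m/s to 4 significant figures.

For laminar flow, f = 64/Re with Re = ρVD/μ, so Darcy-Weisbach reduces to ΔP = 32μLV/D². Solving for V: V = ΔP·D²/(32μL) = 1028·(0.04106)²/(32·0.0102·23.17) = 0.2292 m/s.
Check: Re = ρVD/μ = 892.6·0.2292·0.04106/0.0102 = 823.4 < 2300, so the laminar assumption holds.

V ≈ 0.2292 m/s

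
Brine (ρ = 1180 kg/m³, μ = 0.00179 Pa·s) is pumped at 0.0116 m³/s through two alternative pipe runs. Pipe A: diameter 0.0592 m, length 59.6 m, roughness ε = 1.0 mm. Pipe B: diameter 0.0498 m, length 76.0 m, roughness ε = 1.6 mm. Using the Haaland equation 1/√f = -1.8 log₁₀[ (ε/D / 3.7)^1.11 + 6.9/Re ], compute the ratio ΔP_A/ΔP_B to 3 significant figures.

ΔP_A/ΔP_B ≈ 0.257

Pipe A: V = Q/A = 0.0116/0.002753 = 4.214 m/s; Re = 1.645e+05; ε/D = 0.0169; Haaland → f = 0.04598; ΔP_A = f(L/D)(ρV²/2) = 4.851e+05 Pa.
Pipe B: V = Q/A = 0.0116/0.001948 = 5.955 m/s; Re = 1.955e+05; ε/D = 0.0321; Haaland → f = 0.05911; ΔP_B = f(L/D)(ρV²/2) = 1.888e+06 Pa.
ΔP_A/ΔP_B = 4.851e+05/1.888e+06 = 0.257.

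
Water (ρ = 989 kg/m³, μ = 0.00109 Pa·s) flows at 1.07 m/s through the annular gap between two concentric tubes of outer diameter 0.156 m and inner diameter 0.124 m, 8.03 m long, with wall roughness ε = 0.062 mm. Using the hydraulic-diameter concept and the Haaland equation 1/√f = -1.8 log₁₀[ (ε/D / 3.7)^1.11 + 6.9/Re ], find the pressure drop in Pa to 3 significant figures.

Hydraulic diameter D_h = 4A/P = D_o - D_i = 0.156 - 0.124 = 0.032 m.
Re = ρVD_h/μ = 989·1.07·0.032/0.00109 = 3.107e+04.
ε/D_h = 6.2e-05/0.032 = 0.00194; Haaland gives 1/√f = -1.8 log₁₀[0.000228+0.000222] = 6.024, so f = 0.02756.
ΔP = f(L/D_h)(ρV²/2) = 0.02756·8.03/0.032·566.2 = 3915 Pa.

ΔP ≈ 3920 Pa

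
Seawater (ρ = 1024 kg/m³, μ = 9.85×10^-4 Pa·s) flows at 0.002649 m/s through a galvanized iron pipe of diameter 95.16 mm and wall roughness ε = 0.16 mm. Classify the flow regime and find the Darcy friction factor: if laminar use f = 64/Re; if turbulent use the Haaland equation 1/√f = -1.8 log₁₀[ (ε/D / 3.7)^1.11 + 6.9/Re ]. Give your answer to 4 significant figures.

Re = ρVD/μ = 1024·0.002649·0.09516/0.000985 = 262.1.
Re < 2300 → laminar, so f = 64/Re = 0.2442 (roughness is irrelevant in laminar flow).

f ≈ 0.2442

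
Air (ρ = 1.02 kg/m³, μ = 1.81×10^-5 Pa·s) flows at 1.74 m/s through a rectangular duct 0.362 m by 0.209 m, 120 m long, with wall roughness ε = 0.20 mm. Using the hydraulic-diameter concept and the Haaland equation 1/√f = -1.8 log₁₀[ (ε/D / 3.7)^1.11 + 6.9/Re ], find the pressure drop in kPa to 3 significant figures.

ΔP ≈ 0.0180 kPa

Hydraulic diameter D_h = 4A/P = 4·(0.362·0.209)/(2·(0.362+0.209)) = 0.3026/1.142 = 0.265 m.
Re = ρVD_h/μ = 1.02·1.74·0.265/1.81e-05 = 2.598e+04.
ε/D_h = 0.0002/0.265 = 0.000755; Haaland gives 1/√f = -1.8 log₁₀[8.01e-05+0.000266] = 6.23, so f = 0.02576.
ΔP = f(L/D_h)(ρV²/2) = 0.02576·120/0.265·1.544 = 18.01 Pa.
ΔP = 0.0180 kPa.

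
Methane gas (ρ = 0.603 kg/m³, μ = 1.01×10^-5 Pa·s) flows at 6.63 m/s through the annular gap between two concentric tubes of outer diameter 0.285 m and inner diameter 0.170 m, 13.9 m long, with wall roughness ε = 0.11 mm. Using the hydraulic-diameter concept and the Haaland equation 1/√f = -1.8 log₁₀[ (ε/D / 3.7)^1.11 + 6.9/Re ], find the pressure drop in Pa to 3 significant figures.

ΔP ≈ 38.3 Pa

Hydraulic diameter D_h = 4A/P = D_o - D_i = 0.285 - 0.17 = 0.115 m.
Re = ρVD_h/μ = 0.603·6.63·0.115/1.01e-05 = 4.552e+04.
ε/D_h = 0.00011/0.115 = 0.000957; Haaland gives 1/√f = -1.8 log₁₀[0.000104+0.000152] = 6.466, so f = 0.02392.
ΔP = f(L/D_h)(ρV²/2) = 0.02392·13.9/0.115·13.25 = 38.32 Pa.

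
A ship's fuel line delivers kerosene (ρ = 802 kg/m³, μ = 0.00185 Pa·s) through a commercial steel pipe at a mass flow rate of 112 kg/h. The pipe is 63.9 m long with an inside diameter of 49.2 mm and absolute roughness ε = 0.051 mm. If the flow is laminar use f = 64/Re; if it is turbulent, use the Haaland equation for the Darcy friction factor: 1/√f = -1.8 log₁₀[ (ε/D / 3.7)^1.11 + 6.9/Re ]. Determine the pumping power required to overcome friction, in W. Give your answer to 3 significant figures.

P ≈ 0.00124 W

ṁ = 112 kg/h = 112/3600 = 0.03111 kg/s.
A = πD²/4 = π(0.0492)²/4 = 0.001901 m²; mean velocity V = ṁ/(ρA) = 0.03111/(802 · 0.001901) = 0.0204 m/s.
Reynolds number Re = ρVD/μ = 802 · 0.0204 · 0.0492 / 0.00185 = 435.2.
Re < 2300 → laminar flow, so f = 64/Re = 64/435.2 = 0.1471 (the turbulent correlation is not needed).
Darcy-Weisbach: ΔP = f(L/D)(ρV²/2) = 0.1471·(63.9/0.0492)·(802·0.0204²/2) = 0.1471·1299·0.167 = 31.89 Pa.
Q = ṁ/ρ = 0.03111/802 = 3.879e-05 m³/s.
Pumping power P = QΔP = 3.879e-05·31.89 = 0.001237 W = 0.00124 W.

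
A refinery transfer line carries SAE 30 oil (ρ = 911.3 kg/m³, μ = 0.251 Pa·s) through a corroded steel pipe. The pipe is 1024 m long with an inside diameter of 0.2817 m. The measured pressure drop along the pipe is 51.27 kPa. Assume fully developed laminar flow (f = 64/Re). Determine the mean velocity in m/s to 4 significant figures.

For laminar flow, f = 64/Re with Re = ρVD/μ, so Darcy-Weisbach reduces to ΔP = 32μLV/D². Solving for V: V = ΔP·D²/(32μL) = 5.127e+04·(0.2817)²/(32·0.251·1024) = 0.4947 m/s.
Check: Re = ρVD/μ = 911.3·0.4947·0.2817/0.251 = 505.9 < 2300, so the laminar assumption holds.

V ≈ 0.4947 m/s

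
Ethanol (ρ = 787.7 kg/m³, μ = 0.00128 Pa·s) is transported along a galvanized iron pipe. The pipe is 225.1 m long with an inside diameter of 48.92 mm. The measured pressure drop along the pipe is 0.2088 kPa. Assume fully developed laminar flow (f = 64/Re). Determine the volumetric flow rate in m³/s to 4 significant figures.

Q ≈ 1.019×10^-4 m³/s

For laminar flow, f = 64/Re with Re = ρVD/μ, so Darcy-Weisbach reduces to ΔP = 32μLV/D². Solving for V: V = ΔP·D²/(32μL) = 208.8·(0.04892)²/(32·0.00128·225.1) = 0.0542 m/s.
Check: Re = ρVD/μ = 787.7·0.0542·0.04892/0.00128 = 1632 < 2300, so the laminar assumption holds.
Q = V·A = 0.0542·(π/4·0.04892²) = 0.0001019 m³/s = 1.019×10^-4 m³/s.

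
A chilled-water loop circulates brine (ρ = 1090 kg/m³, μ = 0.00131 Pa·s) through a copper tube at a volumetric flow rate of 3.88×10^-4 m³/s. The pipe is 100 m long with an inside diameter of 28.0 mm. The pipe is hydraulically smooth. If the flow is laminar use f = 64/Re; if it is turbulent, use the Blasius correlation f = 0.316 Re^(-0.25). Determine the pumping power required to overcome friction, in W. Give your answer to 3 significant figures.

P ≈ 8.61 W

Cross-sectional area A = πD²/4 = π(0.028)²/4 = 0.0006158 m²; mean velocity V = Q/A = 0.000388/0.0006158 = 0.6301 m/s.
Reynolds number Re = ρVD/μ = 1090 · 0.6301 · 0.028 / 0.00131 = 1.468e+04.
Re > 4000 → turbulent. Smooth-pipe (Blasius): f = 0.316 Re^(-0.25) = 0.316/(1.468e+04)^0.25 = 0.02871.
Darcy-Weisbach: ΔP = f(L/D)(ρV²/2) = 0.02871·(100/0.028)·(1090·0.6301²/2) = 0.02871·3571·216.4 = 2.219e+04 Pa.
Pumping power P = QΔP = 0.000388·2.219e+04 = 8.608 W = 8.61 W.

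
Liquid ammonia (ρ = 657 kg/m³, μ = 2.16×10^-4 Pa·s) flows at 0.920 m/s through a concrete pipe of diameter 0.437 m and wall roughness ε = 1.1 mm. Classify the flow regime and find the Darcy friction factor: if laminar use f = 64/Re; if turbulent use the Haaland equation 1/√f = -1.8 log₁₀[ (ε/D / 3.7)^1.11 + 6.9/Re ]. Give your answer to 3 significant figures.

f ≈ 0.0251

Re = ρVD/μ = 657·0.92·0.437/0.000216 = 1.223e+06.
Re > 4000 → turbulent. ε/D = 0.0011/0.437 = 0.00252; Haaland: 1/√f = -1.8 log₁₀[0.000305 + 5.64e-06] = 6.314, so f = 0.02508.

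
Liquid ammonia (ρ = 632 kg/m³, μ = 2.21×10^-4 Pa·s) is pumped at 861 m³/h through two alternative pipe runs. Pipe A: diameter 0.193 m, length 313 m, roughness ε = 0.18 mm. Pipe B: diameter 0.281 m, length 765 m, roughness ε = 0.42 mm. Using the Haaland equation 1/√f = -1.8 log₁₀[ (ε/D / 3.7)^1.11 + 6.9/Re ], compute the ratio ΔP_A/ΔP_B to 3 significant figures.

ΔP_A/ΔP_B ≈ 2.38

Pipe A: V = Q/A = 0.2392/0.02926 = 8.175 m/s; Re = 4.512e+06; ε/D = 0.000933; Haaland → f = 0.01941; ΔP_A = f(L/D)(ρV²/2) = 6.647e+05 Pa.
Pipe B: V = Q/A = 0.2392/0.06202 = 3.857 m/s; Re = 3.099e+06; ε/D = 0.00149; Haaland → f = 0.02182; ΔP_B = f(L/D)(ρV²/2) = 2.791e+05 Pa.
ΔP_A/ΔP_B = 6.647e+05/2.791e+05 = 2.38.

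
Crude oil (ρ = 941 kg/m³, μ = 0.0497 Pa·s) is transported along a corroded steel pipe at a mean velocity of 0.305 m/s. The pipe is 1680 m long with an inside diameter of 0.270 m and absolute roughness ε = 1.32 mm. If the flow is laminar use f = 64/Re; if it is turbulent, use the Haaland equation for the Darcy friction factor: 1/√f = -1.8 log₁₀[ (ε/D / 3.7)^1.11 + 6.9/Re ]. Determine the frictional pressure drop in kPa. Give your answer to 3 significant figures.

ΔP ≈ 11.2 kPa

Reynolds number Re = ρVD/μ = 941 · 0.305 · 0.27 / 0.0497 = 1559.
Re < 2300 → laminar flow, so f = 64/Re = 64/1559 = 0.04105 (the turbulent correlation is not needed).
Darcy-Weisbach: ΔP = f(L/D)(ρV²/2) = 0.04105·(1680/0.27)·(941·0.305²/2) = 0.04105·6222·43.77 = 1.118e+04 Pa.
ΔP = 1.118e+04 Pa = 11.2 kPa.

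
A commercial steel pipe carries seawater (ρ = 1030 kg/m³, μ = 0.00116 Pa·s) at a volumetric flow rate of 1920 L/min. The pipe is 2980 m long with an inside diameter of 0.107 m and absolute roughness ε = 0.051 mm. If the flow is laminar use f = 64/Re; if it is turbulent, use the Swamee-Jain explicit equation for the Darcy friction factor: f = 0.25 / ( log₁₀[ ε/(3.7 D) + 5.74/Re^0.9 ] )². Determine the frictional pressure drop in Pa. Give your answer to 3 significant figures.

ΔP ≈ 3.28×10^6 Pa

Q = 1920 L/min = 1920/60000 = 0.032 m³/s.
Cross-sectional area A = πD²/4 = π(0.107)²/4 = 0.008992 m²; mean velocity V = Q/A = 0.032/0.008992 = 3.559 m/s.
Reynolds number Re = ρVD/μ = 1030 · 3.559 · 0.107 / 0.00116 = 3.381e+05.
Re > 4000 → turbulent. Relative roughness ε/D = 5.1e-05/0.107 = 0.000477. Swamee-Jain: f = 0.25/(log₁₀[0.000477/3.7 + 5.74/3.381e+05^0.9])² = 0.25/(log₁₀[0.000129 + 6.06e-05])² = 0.25/(-3.722)² = 0.01804.
Darcy-Weisbach: ΔP = f(L/D)(ρV²/2) = 0.01804·(2980/0.107)·(1030·3.559²/2) = 0.01804·2.785e+04·6522 = 3.277e+06 Pa.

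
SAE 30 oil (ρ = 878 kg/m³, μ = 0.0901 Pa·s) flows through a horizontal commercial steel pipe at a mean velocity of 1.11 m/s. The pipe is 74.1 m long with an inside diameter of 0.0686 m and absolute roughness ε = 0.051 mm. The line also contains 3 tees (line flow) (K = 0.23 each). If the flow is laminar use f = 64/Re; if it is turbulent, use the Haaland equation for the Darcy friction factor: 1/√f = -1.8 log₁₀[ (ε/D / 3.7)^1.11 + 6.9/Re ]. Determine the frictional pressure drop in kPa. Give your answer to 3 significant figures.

ΔP ≈ 50.8 kPa

Reynolds number Re = ρVD/μ = 878 · 1.11 · 0.0686 / 0.0901 = 742.
Re < 2300 → laminar flow, so f = 64/Re = 64/742 = 0.08625 (the turbulent correlation is not needed).
Total minor-loss coefficient ΣK = 3·0.23 = 0.69.
ΔP = [f·L/D + ΣK]·(ρV²/2) = [0.08625·74.1/0.0686 + 0.69]·(878·1.11²/2) = [93.17 + 0.69]·540.9 = 5.077e+04 Pa.
ΔP = 5.077e+04 Pa = 50.8 kPa.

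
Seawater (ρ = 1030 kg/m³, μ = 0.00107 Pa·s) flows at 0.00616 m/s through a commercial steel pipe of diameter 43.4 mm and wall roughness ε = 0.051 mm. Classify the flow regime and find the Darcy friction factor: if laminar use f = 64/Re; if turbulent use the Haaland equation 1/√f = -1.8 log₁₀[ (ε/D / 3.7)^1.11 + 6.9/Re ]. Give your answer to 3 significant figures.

f ≈ 0.249

Re = ρVD/μ = 1030·0.00616·0.0434/0.00107 = 257.3.
Re < 2300 → laminar, so f = 64/Re = 0.2487 (roughness is irrelevant in laminar flow).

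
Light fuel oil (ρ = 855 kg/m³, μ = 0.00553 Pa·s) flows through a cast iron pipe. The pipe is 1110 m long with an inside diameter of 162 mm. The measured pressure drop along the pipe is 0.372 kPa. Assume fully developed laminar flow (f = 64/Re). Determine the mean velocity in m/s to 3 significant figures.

V ≈ 0.0497 m/s

For laminar flow, f = 64/Re with Re = ρVD/μ, so Darcy-Weisbach reduces to ΔP = 32μLV/D². Solving for V: V = ΔP·D²/(32μL) = 372·(0.162)²/(32·0.00553·1110) = 0.0497 m/s.
Check: Re = ρVD/μ = 855·0.0497·0.162/0.00553 = 1245 < 2300, so the laminar assumption holds.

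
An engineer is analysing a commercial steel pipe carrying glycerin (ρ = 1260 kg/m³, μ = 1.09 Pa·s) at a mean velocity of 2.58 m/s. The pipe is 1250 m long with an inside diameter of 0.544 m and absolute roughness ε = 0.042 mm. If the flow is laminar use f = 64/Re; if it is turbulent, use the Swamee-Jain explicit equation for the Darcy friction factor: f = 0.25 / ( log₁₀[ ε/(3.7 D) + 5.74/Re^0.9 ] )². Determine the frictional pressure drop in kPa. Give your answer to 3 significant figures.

Reynolds number Re = ρVD/μ = 1260 · 2.58 · 0.544 / 1.09 = 1622.
Re < 2300 → laminar flow, so f = 64/Re = 64/1622 = 0.03945 (the turbulent correlation is not needed).
Darcy-Weisbach: ΔP = f(L/D)(ρV²/2) = 0.03945·(1250/0.544)·(1260·2.58²/2) = 0.03945·2298·4194 = 3.801e+05 Pa.
ΔP = 3.801e+05 Pa = 380 kPa.

ΔP ≈ 380 kPa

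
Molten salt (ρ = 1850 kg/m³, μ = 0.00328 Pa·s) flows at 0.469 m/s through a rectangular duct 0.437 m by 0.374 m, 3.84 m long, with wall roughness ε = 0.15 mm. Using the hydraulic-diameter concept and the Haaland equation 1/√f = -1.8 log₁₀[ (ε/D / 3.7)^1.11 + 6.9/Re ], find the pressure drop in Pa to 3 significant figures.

Hydraulic diameter D_h = 4A/P = 4·(0.437·0.374)/(2·(0.437+0.374)) = 0.6538/1.622 = 0.4031 m.
Re = ρVD_h/μ = 1850·0.469·0.4031/0.00328 = 1.066e+05.
ε/D_h = 0.00015/0.4031 = 0.000372; Haaland gives 1/√f = -1.8 log₁₀[3.65e-05+6.47e-05] = 7.19, so f = 0.01934.
ΔP = f(L/D_h)(ρV²/2) = 0.01934·3.84/0.4031·203.5 = 37.49 Pa.

ΔP ≈ 37.5 Pa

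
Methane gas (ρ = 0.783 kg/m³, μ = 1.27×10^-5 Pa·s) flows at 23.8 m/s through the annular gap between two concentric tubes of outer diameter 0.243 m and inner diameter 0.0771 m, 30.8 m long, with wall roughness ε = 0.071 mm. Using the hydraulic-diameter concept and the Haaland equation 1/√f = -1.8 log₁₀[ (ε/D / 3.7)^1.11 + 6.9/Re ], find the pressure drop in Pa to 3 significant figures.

Hydraulic diameter D_h = 4A/P = D_o - D_i = 0.243 - 0.0771 = 0.1659 m.
Re = ρVD_h/μ = 0.783·23.8·0.1659/1.27e-05 = 2.434e+05.
ε/D_h = 7.1e-05/0.1659 = 0.000428; Haaland gives 1/√f = -1.8 log₁₀[4.27e-05+2.83e-05] = 7.468, so f = 0.01793.
ΔP = f(L/D_h)(ρV²/2) = 0.01793·30.8/0.1659·221.8 = 738.3 Pa.

ΔP ≈ 738 Pa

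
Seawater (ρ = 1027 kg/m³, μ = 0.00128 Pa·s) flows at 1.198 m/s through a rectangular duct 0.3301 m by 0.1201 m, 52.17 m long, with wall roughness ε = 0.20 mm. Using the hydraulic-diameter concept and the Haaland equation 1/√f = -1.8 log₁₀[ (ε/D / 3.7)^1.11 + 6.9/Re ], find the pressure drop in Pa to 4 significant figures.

ΔP ≈ 4721 Pa

Hydraulic diameter D_h = 4A/P = 4·(0.3301·0.1201)/(2·(0.3301+0.1201)) = 0.1586/0.9004 = 0.1761 m.
Re = ρVD_h/μ = 1027·1.198·0.1761/0.00128 = 1.693e+05.
ε/D_h = 0.0002/0.1761 = 0.00114; Haaland gives 1/√f = -1.8 log₁₀[0.000126+4.08e-05] = 6.8, so f = 0.02163.
ΔP = f(L/D_h)(ρV²/2) = 0.02163·52.17/0.1761·737 = 4721 Pa.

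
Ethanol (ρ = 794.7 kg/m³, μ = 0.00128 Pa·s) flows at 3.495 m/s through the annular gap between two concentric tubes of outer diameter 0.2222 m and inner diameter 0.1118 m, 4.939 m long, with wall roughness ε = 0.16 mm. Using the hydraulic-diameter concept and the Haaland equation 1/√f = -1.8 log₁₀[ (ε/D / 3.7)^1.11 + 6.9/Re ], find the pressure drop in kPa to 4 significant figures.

Hydraulic diameter D_h = 4A/P = D_o - D_i = 0.2222 - 0.1118 = 0.1104 m.
Re = ρVD_h/μ = 794.7·3.495·0.1104/0.00128 = 2.396e+05.
ε/D_h = 0.00016/0.1104 = 0.00145; Haaland gives 1/√f = -1.8 log₁₀[0.000165+2.88e-05] = 6.682, so f = 0.0224.
ΔP = f(L/D_h)(ρV²/2) = 0.0224·4.939/0.1104·4854 = 4864 Pa.
ΔP = 4.864 kPa.

ΔP ≈ 4.864 kPa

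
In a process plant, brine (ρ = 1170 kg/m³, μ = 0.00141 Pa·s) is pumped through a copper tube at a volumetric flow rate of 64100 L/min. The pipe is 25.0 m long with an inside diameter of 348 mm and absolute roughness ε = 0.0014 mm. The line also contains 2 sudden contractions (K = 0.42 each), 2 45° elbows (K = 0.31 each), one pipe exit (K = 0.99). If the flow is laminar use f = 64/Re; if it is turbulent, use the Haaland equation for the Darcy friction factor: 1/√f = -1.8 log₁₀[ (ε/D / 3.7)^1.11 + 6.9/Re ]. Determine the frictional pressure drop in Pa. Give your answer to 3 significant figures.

ΔP ≈ 233000 Pa

Q = 64100 L/min = 64100/60000 = 1.068 m³/s.
Cross-sectional area A = πD²/4 = π(0.348)²/4 = 0.09511 m²; mean velocity V = Q/A = 1.068/0.09511 = 11.23 m/s.
Reynolds number Re = ρVD/μ = 1170 · 11.23 · 0.348 / 0.00141 = 3.243e+06.
Re > 4000 → turbulent. Relative roughness ε/D = 1.4e-06/0.348 = 4.02e-06. Haaland: 1/√f = -1.8 log₁₀[(4.02e-06/3.7)^1.11 + 6.9/3.243e+06] = -1.8 log₁₀[2.4e-07 + 2.13e-06] = 10.13, so f = 0.009752.
Total minor-loss coefficient ΣK = 2·0.42 + 2·0.31 + 1·0.99 = 2.45.
ΔP = [f·L/D + ΣK]·(ρV²/2) = [0.009752·25/0.348 + 2.45]·(1170·11.23²/2) = [0.7006 + 2.45]·7.38e+04 = 2.325e+05 Pa.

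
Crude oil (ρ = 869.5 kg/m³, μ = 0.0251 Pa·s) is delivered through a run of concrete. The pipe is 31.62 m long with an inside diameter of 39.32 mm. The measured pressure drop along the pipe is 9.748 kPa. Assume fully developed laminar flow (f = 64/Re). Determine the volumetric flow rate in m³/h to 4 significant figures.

For laminar flow, f = 64/Re with Re = ρVD/μ, so Darcy-Weisbach reduces to ΔP = 32μLV/D². Solving for V: V = ΔP·D²/(32μL) = 9748·(0.03932)²/(32·0.0251·31.62) = 0.5934 m/s.
Check: Re = ρVD/μ = 869.5·0.5934·0.03932/0.0251 = 808.3 < 2300, so the laminar assumption holds.
Q = V·A = 0.5934·(π/4·0.03932²) = 0.0007206 m³/s = 2.594 m³/h.

Q ≈ 2.594 m³/h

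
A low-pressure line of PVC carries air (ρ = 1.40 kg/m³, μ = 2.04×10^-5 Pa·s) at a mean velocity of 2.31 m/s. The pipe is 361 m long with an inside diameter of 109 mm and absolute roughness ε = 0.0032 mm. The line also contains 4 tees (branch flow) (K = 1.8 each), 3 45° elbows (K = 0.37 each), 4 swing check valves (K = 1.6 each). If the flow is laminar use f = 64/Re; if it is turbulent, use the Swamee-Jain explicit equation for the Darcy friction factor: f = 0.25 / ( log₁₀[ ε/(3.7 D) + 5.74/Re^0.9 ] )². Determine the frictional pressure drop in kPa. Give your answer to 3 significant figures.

ΔP ≈ 0.387 kPa

Reynolds number Re = ρVD/μ = 1.4 · 2.31 · 0.109 / 2.04e-05 = 1.728e+04.
Re > 4000 → turbulent. Relative roughness ε/D = 3.2e-06/0.109 = 2.94e-05. Swamee-Jain: f = 0.25/(log₁₀[2.94e-05/3.7 + 5.74/1.728e+04^0.9])² = 0.25/(log₁₀[7.93e-06 + 0.000881])² = 0.25/(-3.051)² = 0.02686.
Total minor-loss coefficient ΣK = 4·1.8 + 3·0.37 + 4·1.6 = 14.7.
ΔP = [f·L/D + ΣK]·(ρV²/2) = [0.02686·361/0.109 + 14.7]·(1.4·2.31²/2) = [88.95 + 14.7]·3.735 = 387.2 Pa.
ΔP = 387.2 Pa = 0.387 kPa.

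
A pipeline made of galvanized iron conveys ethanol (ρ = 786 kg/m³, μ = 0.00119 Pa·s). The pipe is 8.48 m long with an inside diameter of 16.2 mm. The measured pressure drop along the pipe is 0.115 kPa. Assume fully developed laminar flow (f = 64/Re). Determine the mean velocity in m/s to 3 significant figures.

For laminar flow, f = 64/Re with Re = ρVD/μ, so Darcy-Weisbach reduces to ΔP = 32μLV/D². Solving for V: V = ΔP·D²/(32μL) = 115·(0.0162)²/(32·0.00119·8.48) = 0.09346 m/s.
Check: Re = ρVD/μ = 786·0.09346·0.0162/0.00119 = 1000 < 2300, so the laminar assumption holds.

V ≈ 0.0935 m/s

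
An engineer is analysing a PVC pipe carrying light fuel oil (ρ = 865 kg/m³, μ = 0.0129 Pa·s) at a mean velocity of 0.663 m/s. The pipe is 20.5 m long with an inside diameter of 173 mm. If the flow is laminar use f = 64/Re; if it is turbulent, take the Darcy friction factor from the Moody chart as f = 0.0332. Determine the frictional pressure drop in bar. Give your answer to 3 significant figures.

ΔP ≈ 0.00748 bar

Reynolds number Re = ρVD/μ = 865 · 0.663 · 0.173 / 0.0129 = 7691.
Re > 4000 → turbulent; use the Moody-chart value f = 0.0332.
Darcy-Weisbach: ΔP = f(L/D)(ρV²/2) = 0.0332·(20.5/0.173)·(865·0.663²/2) = 0.0332·118.5·190.1 = 747.9 Pa.
ΔP = 747.9 Pa = 0.00748 bar.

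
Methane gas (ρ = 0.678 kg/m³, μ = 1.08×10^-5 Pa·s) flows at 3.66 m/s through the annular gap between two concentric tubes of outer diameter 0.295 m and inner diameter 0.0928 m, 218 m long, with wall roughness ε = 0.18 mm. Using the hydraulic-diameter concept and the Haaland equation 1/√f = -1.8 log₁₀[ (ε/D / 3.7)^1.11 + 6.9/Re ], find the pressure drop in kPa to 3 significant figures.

Hydraulic diameter D_h = 4A/P = D_o - D_i = 0.295 - 0.0928 = 0.2022 m.
Re = ρVD_h/μ = 0.678·3.66·0.2022/1.08e-05 = 4.646e+04.
ε/D_h = 0.00018/0.2022 = 0.00089; Haaland gives 1/√f = -1.8 log₁₀[9.62e-05+0.000149] = 6.5, so f = 0.02367.
ΔP = f(L/D_h)(ρV²/2) = 0.02367·218/0.2022·4.541 = 115.9 Pa.
ΔP = 0.116 kPa.

ΔP ≈ 0.116 kPa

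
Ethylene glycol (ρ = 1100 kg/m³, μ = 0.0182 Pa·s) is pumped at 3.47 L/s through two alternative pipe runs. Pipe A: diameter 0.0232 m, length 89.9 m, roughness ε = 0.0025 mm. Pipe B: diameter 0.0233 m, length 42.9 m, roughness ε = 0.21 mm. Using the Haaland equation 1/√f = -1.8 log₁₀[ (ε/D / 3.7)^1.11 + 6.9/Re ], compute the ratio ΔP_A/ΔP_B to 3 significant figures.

Pipe A: V = Q/A = 0.00347/0.0004227 = 8.208 m/s; Re = 1.151e+04; ε/D = 0.000108; Haaland → f = 0.02985; ΔP_A = f(L/D)(ρV²/2) = 4.286e+06 Pa.
Pipe B: V = Q/A = 0.00347/0.0004264 = 8.138 m/s; Re = 1.146e+04; ε/D = 0.00901; Haaland → f = 0.04139; ΔP_B = f(L/D)(ρV²/2) = 2.776e+06 Pa.
ΔP_A/ΔP_B = 4.286e+06/2.776e+06 = 1.54.

ΔP_A/ΔP_B ≈ 1.54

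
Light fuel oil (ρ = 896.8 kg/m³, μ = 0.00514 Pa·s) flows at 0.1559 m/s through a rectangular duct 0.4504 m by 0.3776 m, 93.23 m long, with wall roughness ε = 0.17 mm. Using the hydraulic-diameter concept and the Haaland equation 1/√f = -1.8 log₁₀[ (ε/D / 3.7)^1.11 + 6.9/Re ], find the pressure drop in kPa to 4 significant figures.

Hydraulic diameter D_h = 4A/P = 4·(0.4504·0.3776)/(2·(0.4504+0.3776)) = 0.6803/1.656 = 0.4108 m.
Re = ρVD_h/μ = 896.8·0.1559·0.4108/0.00514 = 1.117e+04.
ε/D_h = 0.00017/0.4108 = 0.000414; Haaland gives 1/√f = -1.8 log₁₀[4.11e-05+0.000618] = 5.726, so f = 0.03049.
ΔP = f(L/D_h)(ρV²/2) = 0.03049·93.23/0.4108·10.9 = 75.42 Pa.
ΔP = 0.07542 kPa.

ΔP ≈ 0.07542 kPa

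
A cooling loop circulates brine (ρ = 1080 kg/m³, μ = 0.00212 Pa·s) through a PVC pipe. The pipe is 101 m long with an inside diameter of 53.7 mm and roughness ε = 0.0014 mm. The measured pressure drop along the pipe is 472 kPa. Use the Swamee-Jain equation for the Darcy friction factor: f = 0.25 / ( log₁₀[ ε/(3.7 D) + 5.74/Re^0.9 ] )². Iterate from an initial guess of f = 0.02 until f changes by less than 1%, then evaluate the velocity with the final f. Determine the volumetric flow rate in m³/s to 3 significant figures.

Q ≈ 0.0119 m³/s

Rearranging Darcy-Weisbach: V = √(2·ΔP·D/(f·L·ρ)). With ε/D = 1.4e-06/0.0537 = 2.61e-05, iterate starting from f = 0.02:
  f = 0.02 → V = √(2·4.72e+05·0.0537/(0.02·101·1080)) = 4.82 m/s; Re = ρVD/μ = 1.319e+05; f → 0.01706
  f = 0.01706 → V = 5.219 m/s; Re = 1.428e+05; f → 0.0168
  f = 0.0168 → V = 5.26 m/s; Re = 1.439e+05; f → 0.01677
Converged (Δf/f < 1%). With the final f = 0.01677: V = √(2·4.72e+05·0.0537/(0.01677·101·1080)) = 5.264 m/s.
Q = V·A = 5.264·(π/4·0.0537²) = 0.01192 m³/s = 0.0119 m³/s.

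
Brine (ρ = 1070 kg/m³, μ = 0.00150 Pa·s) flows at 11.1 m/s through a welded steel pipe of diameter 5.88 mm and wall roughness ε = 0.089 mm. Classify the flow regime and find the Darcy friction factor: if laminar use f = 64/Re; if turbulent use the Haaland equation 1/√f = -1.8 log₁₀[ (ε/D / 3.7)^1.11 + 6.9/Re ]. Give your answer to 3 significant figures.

Re = ρVD/μ = 1070·11.1·0.00588/0.0015 = 4.656e+04.
Re > 4000 → turbulent. ε/D = 8.9e-05/0.00588 = 0.0151; Haaland: 1/√f = -1.8 log₁₀[0.00223 + 0.000148] = 4.721, so f = 0.04486.

f ≈ 0.0449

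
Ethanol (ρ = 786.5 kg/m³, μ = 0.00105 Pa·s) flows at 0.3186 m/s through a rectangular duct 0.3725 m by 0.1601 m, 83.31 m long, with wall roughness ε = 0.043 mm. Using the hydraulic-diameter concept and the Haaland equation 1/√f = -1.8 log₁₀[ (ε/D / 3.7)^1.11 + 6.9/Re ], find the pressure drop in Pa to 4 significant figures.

Hydraulic diameter D_h = 4A/P = 4·(0.3725·0.1601)/(2·(0.3725+0.1601)) = 0.2385/1.065 = 0.2239 m.
Re = ρVD_h/μ = 786.5·0.3186·0.2239/0.00105 = 5.344e+04.
ε/D_h = 4.3e-05/0.2239 = 0.000192; Haaland gives 1/√f = -1.8 log₁₀[1.75e-05+0.000129] = 6.901, so f = 0.021.
ΔP = f(L/D_h)(ρV²/2) = 0.021·83.31/0.2239·39.92 = 311.8 Pa.

ΔP ≈ 311.8 Pa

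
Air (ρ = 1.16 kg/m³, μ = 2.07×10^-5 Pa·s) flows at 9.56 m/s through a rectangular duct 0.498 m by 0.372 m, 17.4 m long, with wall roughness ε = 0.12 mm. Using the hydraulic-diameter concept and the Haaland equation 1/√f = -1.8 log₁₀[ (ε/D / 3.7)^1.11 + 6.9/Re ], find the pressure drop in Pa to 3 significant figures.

Hydraulic diameter D_h = 4A/P = 4·(0.498·0.372)/(2·(0.498+0.372)) = 0.741/1.74 = 0.4259 m.
Re = ρVD_h/μ = 1.16·9.56·0.4259/2.07e-05 = 2.282e+05.
ε/D_h = 0.00012/0.4259 = 0.000282; Haaland gives 1/√f = -1.8 log₁₀[2.68e-05+3.02e-05] = 7.638, so f = 0.01714.
ΔP = f(L/D_h)(ρV²/2) = 0.01714·17.4/0.4259·53.01 = 37.12 Pa.

ΔP ≈ 37.1 Pa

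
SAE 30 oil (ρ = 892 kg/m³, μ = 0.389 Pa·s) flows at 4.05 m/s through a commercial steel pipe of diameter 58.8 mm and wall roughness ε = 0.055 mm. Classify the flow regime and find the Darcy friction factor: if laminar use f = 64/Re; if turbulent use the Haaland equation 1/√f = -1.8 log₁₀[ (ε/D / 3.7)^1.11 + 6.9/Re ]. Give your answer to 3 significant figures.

f ≈ 0.117

Re = ρVD/μ = 892·4.05·0.0588/0.389 = 546.1.
Re < 2300 → laminar, so f = 64/Re = 0.1172 (roughness is irrelevant in laminar flow).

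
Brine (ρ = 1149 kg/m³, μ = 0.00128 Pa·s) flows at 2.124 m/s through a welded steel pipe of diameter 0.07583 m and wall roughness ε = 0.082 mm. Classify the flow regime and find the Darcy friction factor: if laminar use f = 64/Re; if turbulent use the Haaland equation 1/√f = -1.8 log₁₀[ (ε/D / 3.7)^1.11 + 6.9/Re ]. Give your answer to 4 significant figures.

Re = ρVD/μ = 1149·2.124·0.07583/0.00128 = 1.446e+05.
Re > 4000 → turbulent. ε/D = 8.2e-05/0.07583 = 0.00108; Haaland: 1/√f = -1.8 log₁₀[0.000119 + 4.77e-05] = 6.799, so f = 0.02164.

f ≈ 0.02164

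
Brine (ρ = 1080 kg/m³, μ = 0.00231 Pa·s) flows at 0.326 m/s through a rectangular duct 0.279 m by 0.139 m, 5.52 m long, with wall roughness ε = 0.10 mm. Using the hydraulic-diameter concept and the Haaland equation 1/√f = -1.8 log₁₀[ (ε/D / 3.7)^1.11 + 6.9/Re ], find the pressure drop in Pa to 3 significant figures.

ΔP ≈ 42.4 Pa

Hydraulic diameter D_h = 4A/P = 4·(0.279·0.139)/(2·(0.279+0.139)) = 0.1551/0.836 = 0.1856 m.
Re = ρVD_h/μ = 1080·0.326·0.1856/0.00231 = 2.828e+04.
ε/D_h = 0.0001/0.1856 = 0.000539; Haaland gives 1/√f = -1.8 log₁₀[5.51e-05+0.000244] = 6.344, so f = 0.02485.
ΔP = f(L/D_h)(ρV²/2) = 0.02485·5.52/0.1856·57.39 = 42.43 Pa.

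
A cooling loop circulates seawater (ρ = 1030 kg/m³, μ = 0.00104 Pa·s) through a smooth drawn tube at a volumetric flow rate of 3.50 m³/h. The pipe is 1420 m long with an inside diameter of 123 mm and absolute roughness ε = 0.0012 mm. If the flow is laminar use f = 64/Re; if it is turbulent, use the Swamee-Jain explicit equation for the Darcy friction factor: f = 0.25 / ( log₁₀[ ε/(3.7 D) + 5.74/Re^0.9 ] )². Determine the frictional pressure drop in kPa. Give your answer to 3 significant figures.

ΔP ≈ 1.23 kPa

Q = 3.50 m³/h = 3.50/3600 = 0.0009722 m³/s.
Cross-sectional area A = πD²/4 = π(0.123)²/4 = 0.01188 m²; mean velocity V = Q/A = 0.0009722/0.01188 = 0.08182 m/s.
Reynolds number Re = ρVD/μ = 1030 · 0.08182 · 0.123 / 0.00104 = 9967.
Re > 4000 → turbulent. Relative roughness ε/D = 1.2e-06/0.123 = 9.76e-06. Swamee-Jain: f = 0.25/(log₁₀[9.76e-06/3.7 + 5.74/9967^0.9])² = 0.25/(log₁₀[2.64e-06 + 0.00145])² = 0.25/(-2.839)² = 0.03102.
Darcy-Weisbach: ΔP = f(L/D)(ρV²/2) = 0.03102·(1420/0.123)·(1030·0.08182²/2) = 0.03102·1.154e+04·3.448 = 1235 Pa.
ΔP = 1235 Pa = 1.23 kPa.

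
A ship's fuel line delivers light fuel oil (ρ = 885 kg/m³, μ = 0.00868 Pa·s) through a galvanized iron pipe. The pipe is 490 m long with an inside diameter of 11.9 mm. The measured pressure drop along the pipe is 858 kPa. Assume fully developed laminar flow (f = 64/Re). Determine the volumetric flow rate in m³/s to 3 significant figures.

For laminar flow, f = 64/Re with Re = ρVD/μ, so Darcy-Weisbach reduces to ΔP = 32μLV/D². Solving for V: V = ΔP·D²/(32μL) = 8.58e+05·(0.0119)²/(32·0.00868·490) = 0.8927 m/s.
Check: Re = ρVD/μ = 885·0.8927·0.0119/0.00868 = 1083 < 2300, so the laminar assumption holds.
Q = V·A = 0.8927·(π/4·0.0119²) = 9.929e-05 m³/s = 9.93×10^-5 m³/s.

Q ≈ 9.93×10^-5 m³/s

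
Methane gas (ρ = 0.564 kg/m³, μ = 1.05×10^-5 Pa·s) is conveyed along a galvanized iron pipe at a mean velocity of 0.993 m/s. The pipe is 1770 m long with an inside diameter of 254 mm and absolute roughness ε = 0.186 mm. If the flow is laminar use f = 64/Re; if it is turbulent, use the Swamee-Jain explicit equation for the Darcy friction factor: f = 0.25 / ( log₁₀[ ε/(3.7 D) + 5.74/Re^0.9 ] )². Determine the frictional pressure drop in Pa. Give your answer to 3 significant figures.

ΔP ≈ 58.1 Pa

Reynolds number Re = ρVD/μ = 0.564 · 0.993 · 0.254 / 1.05e-05 = 1.355e+04.
Re > 4000 → turbulent. Relative roughness ε/D = 0.000186/0.254 = 0.000732. Swamee-Jain: f = 0.25/(log₁₀[0.000732/3.7 + 5.74/1.355e+04^0.9])² = 0.25/(log₁₀[0.000198 + 0.0011])² = 0.25/(-2.888)² = 0.02998.
Darcy-Weisbach: ΔP = f(L/D)(ρV²/2) = 0.02998·(1770/0.254)·(0.564·0.993²/2) = 0.02998·6969·0.2781 = 58.09 Pa.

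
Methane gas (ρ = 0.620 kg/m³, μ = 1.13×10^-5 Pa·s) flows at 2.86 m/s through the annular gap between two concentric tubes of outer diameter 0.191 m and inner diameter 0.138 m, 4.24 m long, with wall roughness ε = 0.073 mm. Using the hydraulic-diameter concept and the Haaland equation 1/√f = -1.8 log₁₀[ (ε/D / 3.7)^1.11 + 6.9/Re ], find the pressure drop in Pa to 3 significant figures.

Hydraulic diameter D_h = 4A/P = D_o - D_i = 0.191 - 0.138 = 0.053 m.
Re = ρVD_h/μ = 0.62·2.86·0.053/1.13e-05 = 8317.
ε/D_h = 7.3e-05/0.053 = 0.00138; Haaland gives 1/√f = -1.8 log₁₀[0.000156+0.00083] = 5.411, so f = 0.03415.
ΔP = f(L/D_h)(ρV²/2) = 0.03415·4.24/0.053·2.536 = 6.928 Pa.

ΔP ≈ 6.93 Pa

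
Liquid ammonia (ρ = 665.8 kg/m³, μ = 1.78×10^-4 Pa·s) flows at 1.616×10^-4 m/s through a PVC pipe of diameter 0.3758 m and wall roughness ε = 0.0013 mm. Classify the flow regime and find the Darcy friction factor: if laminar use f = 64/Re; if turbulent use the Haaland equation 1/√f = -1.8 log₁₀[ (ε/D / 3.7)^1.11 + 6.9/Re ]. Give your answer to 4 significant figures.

f ≈ 0.2817

Re = ρVD/μ = 665.8·0.0001616·0.3758/0.000178 = 227.2.
Re < 2300 → laminar, so f = 64/Re = 0.2817 (roughness is irrelevant in laminar flow).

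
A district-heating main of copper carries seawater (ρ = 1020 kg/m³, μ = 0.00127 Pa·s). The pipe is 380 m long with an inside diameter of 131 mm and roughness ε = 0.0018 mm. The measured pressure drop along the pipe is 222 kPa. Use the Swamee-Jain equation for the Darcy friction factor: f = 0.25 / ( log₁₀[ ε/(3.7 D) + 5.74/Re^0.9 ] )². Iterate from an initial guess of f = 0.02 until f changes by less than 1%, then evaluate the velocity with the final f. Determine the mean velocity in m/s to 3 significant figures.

V ≈ 3.25 m/s

Rearranging Darcy-Weisbach: V = √(2·ΔP·D/(f·L·ρ)). With ε/D = 1.8e-06/0.131 = 1.37e-05, iterate starting from f = 0.02:
  f = 0.02 → V = √(2·2.22e+05·0.131/(0.02·380·1020)) = 2.739 m/s; Re = ρVD/μ = 2.882e+05; f → 0.01464
  f = 0.01464 → V = 3.202 m/s; Re = 3.368e+05; f → 0.01424
  f = 0.01424 → V = 3.246 m/s; Re = 3.415e+05; f → 0.01421
Converged (Δf/f < 1%). With the final f = 0.01421: V = √(2·2.22e+05·0.131/(0.01421·380·1020)) = 3.25 m/s.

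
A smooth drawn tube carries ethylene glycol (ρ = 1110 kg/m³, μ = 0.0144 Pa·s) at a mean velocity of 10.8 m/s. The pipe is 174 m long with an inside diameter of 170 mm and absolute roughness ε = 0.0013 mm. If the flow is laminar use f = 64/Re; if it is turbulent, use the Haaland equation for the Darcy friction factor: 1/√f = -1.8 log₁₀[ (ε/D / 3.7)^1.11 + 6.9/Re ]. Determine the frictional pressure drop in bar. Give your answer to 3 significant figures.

ΔP ≈ 11.0 bar

Reynolds number Re = ρVD/μ = 1110 · 10.8 · 0.17 / 0.0144 = 1.415e+05.
Re > 4000 → turbulent. Relative roughness ε/D = 1.3e-06/0.17 = 7.65e-06. Haaland: 1/√f = -1.8 log₁₀[(7.65e-06/3.7)^1.11 + 6.9/1.415e+05] = -1.8 log₁₀[4.9e-07 + 4.88e-05] = 7.754, so f = 0.01663.
Darcy-Weisbach: ΔP = f(L/D)(ρV²/2) = 0.01663·(174/0.17)·(1110·10.8²/2) = 0.01663·1024·6.474e+04 = 1.102e+06 Pa.
ΔP = 1.102e+06 Pa = 11.0 bar.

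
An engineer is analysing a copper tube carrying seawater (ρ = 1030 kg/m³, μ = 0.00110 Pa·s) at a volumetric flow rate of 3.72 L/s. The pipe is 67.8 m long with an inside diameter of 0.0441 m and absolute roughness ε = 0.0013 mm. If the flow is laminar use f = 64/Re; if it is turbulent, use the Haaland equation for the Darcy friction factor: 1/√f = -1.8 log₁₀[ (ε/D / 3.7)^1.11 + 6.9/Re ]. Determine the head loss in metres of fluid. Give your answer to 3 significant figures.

Q = 3.72 L/s = 3.72/1000 = 0.00372 m³/s.
Cross-sectional area A = πD²/4 = π(0.0441)²/4 = 0.001527 m²; mean velocity V = Q/A = 0.00372/0.001527 = 2.435 m/s.
Reynolds number Re = ρVD/μ = 1030 · 2.435 · 0.0441 / 0.0011 = 1.006e+05.
Re > 4000 → turbulent. Relative roughness ε/D = 1.3e-06/0.0441 = 2.95e-05. Haaland: 1/√f = -1.8 log₁₀[(2.95e-05/3.7)^1.11 + 6.9/1.006e+05] = -1.8 log₁₀[2.19e-06 + 6.86e-05] = 7.47, so f = 0.01792.
Darcy-Weisbach: ΔP = f(L/D)(ρV²/2) = 0.01792·(67.8/0.0441)·(1030·2.435²/2) = 0.01792·1537·3055 = 8.416e+04 Pa.
Head loss h_f = ΔP/(ρg) = 8.416e+04/(1030·9.81) = 8.33 m.

h_f ≈ 8.33 m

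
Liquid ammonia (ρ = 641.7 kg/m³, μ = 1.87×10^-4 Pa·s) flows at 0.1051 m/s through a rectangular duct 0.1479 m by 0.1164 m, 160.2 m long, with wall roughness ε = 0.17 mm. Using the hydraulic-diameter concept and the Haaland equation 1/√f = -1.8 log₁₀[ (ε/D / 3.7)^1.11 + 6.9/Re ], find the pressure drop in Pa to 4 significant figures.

ΔP ≈ 107.8 Pa

Hydraulic diameter D_h = 4A/P = 4·(0.1479·0.1164)/(2·(0.1479+0.1164)) = 0.06886/0.5286 = 0.1303 m.
Re = ρVD_h/μ = 641.7·0.1051·0.1303/0.000187 = 4.698e+04.
ε/D_h = 0.00017/0.1303 = 0.0013; Haaland gives 1/√f = -1.8 log₁₀[0.000147+0.000147] = 6.357, so f = 0.02474.
ΔP = f(L/D_h)(ρV²/2) = 0.02474·160.2/0.1303·3.544 = 107.8 Pa.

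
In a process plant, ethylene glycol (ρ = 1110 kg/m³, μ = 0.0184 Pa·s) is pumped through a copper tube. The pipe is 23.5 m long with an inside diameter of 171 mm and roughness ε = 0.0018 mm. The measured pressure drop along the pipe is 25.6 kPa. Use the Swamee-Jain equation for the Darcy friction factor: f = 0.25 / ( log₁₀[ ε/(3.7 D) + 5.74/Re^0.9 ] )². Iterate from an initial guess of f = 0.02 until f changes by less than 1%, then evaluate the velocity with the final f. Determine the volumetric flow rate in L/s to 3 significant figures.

Rearranging Darcy-Weisbach: V = √(2·ΔP·D/(f·L·ρ)). With ε/D = 1.8e-06/0.171 = 1.05e-05, iterate starting from f = 0.02:
  f = 0.02 → V = √(2·2.56e+04·0.171/(0.02·23.5·1110)) = 4.097 m/s; Re = ρVD/μ = 4.226e+04; f → 0.02161
  f = 0.02161 → V = 3.941 m/s; Re = 4.065e+04; f → 0.0218
Converged (Δf/f < 1%). With the final f = 0.0218: V = √(2·2.56e+04·0.171/(0.0218·23.5·1110)) = 3.924 m/s.
Q = V·A = 3.924·(π/4·0.171²) = 0.09011 m³/s = 90.1 L/s.

Q ≈ 90.1 L/s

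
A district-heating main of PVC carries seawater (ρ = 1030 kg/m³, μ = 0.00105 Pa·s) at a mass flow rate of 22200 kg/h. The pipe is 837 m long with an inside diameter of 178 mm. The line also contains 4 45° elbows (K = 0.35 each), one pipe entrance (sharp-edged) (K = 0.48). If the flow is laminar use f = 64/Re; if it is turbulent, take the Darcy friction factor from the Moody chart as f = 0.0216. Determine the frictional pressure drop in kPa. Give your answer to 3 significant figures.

ṁ = 22200 kg/h = 22200/3600 = 6.167 kg/s.
A = πD²/4 = π(0.178)²/4 = 0.02488 m²; mean velocity V = ṁ/(ρA) = 6.167/(1030 · 0.02488) = 0.2406 m/s.
Reynolds number Re = ρVD/μ = 1030 · 0.2406 · 0.178 / 0.00105 = 4.201e+04.
Re > 4000 → turbulent; use the Moody-chart value f = 0.0216.
Total minor-loss coefficient ΣK = 4·0.35 + 1·0.48 = 1.88.
ΔP = [f·L/D + ΣK]·(ρV²/2) = [0.0216·837/0.178 + 1.88]·(1030·0.2406²/2) = [101.6 + 1.88]·29.81 = 3084 Pa.
ΔP = 3084 Pa = 3.08 kPa.

ΔP ≈ 3.08 kPa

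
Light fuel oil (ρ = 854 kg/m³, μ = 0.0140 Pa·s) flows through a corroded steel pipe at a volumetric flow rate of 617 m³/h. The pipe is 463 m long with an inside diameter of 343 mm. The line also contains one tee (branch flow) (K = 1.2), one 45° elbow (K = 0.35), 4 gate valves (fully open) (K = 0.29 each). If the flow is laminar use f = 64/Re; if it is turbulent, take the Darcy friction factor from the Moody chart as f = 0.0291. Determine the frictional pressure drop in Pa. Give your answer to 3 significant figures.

Q = 617 m³/h = 617/3600 = 0.1714 m³/s.
Cross-sectional area A = πD²/4 = π(0.343)²/4 = 0.0924 m²; mean velocity V = Q/A = 0.1714/0.0924 = 1.855 m/s.
Reynolds number Re = ρVD/μ = 854 · 1.855 · 0.343 / 0.014 = 3.881e+04.
Re > 4000 → turbulent; use the Moody-chart value f = 0.0291.
Total minor-loss coefficient ΣK = 1·1.2 + 1·0.35 + 4·0.29 = 2.71.
ΔP = [f·L/D + ΣK]·(ρV²/2) = [0.0291·463/0.343 + 2.71]·(854·1.855²/2) = [39.28 + 2.71]·1469 = 6.169e+04 Pa.

ΔP ≈ 61700 Pa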